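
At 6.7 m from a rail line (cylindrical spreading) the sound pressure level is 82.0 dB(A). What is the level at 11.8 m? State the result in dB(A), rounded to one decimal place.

Line-source attenuation: ΔL = 10·log₁₀(r₂/r₁) = 10·log₁₀(11.8/6.7) = 2.458 dB.
L₂ = 82.0 − 10·log₁₀(11.8/6.7) = 82.0 − 2.458 = 79.54 dB(A).

79.5 dB(A)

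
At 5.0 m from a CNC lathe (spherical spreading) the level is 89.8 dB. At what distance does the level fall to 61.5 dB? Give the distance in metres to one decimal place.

Point-source spreading drops the level by 20·log₁₀(r₂/r₁); inverting, r₂/r₁ = 10^(ΔL/20).
r₂ = 5.0·10^((89.8−61.5)/20) = 5.0·10^(28.3/20) = 130.01 m.

130.0 m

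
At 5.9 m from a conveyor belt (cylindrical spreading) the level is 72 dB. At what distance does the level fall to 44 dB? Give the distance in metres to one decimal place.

Line-source spreading drops the level by 10·log₁₀(r₂/r₁); inverting, r₂/r₁ = 10^(ΔL/10).
r₂ = 5.9·10^((72−44)/10) = 5.9·10^(28.0/10) = 3722.65 m.

3722.6 m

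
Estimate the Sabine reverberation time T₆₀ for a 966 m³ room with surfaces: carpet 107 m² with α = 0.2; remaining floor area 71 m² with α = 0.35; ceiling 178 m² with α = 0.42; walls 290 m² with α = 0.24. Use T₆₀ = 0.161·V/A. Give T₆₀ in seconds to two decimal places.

A = Σ Sᵢαᵢ = 107·0.2 + 71·0.35 + 178·0.42 + 290·0.24 = 190.61 m².
T₆₀ = 0.161 × 966 / 190.61 = 0.816 s.

0.82 s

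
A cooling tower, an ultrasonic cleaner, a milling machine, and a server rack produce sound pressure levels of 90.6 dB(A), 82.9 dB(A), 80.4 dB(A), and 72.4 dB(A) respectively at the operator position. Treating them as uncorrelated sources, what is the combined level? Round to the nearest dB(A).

92 dB(A)

For uncorrelated sources the intensities add, so convert each level to linear form, sum, and take 10·log₁₀ of the total.
Σ 10^(L/10) = 10^(90.6/10) + 10^(82.9/10) + 10^(80.4/10) + 10^(72.4/10) = 1.470e+09.
L_total = 10·log₁₀(1.470e+09) = 91.67 dB(A).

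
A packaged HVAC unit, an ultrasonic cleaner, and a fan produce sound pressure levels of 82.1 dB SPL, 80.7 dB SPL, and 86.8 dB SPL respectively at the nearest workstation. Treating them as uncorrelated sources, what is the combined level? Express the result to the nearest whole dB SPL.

Incoherent sources combine by intensity addition: L_total = 10·log₁₀(Σ 10^(L_i/10)).
Σ 10^(L/10) = 10^(82.1/10) + 10^(80.7/10) + 10^(86.8/10) = 7.583e+08.
L_total = 10·log₁₀(7.583e+08) = 88.80 dB SPL.

89 dB SPL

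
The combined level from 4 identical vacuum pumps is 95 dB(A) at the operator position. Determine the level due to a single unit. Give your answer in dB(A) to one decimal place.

89.0 dB(A)

For N identical incoherent sources L_total = L₁ + 10·log₁₀ N, so L₁ = 95 − 10·log₁₀(4) = 95 − 6.021.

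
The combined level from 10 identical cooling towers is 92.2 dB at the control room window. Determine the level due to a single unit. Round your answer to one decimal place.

Dividing the total intensity by 10 lowers the level by 10·log₁₀ 10 = 10.000 dB: L₁ = 92.2 − 10.000.

82.2 dB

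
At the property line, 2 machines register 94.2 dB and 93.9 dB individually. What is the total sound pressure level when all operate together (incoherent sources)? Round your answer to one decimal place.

Incoherent sources combine by intensity addition: L_total = 10·log₁₀(Σ 10^(L_i/10)).
Σ 10^(L/10) = 10^(94.2/10) + 10^(93.9/10) = 5.085e+09.
L_total = 10·log₁₀(5.085e+09) = 97.06 dB.

97.1 dB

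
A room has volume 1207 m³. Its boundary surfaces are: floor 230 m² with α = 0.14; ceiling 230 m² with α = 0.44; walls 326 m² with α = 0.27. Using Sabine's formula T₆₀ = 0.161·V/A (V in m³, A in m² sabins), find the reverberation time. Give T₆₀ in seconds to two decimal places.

0.88 s

Summing Sᵢαᵢ: 230·0.14 + 230·0.44 + 326·0.27 = 221.42 m².
T₆₀ = 0.161 × 1207 / 221.42 = 0.878 s.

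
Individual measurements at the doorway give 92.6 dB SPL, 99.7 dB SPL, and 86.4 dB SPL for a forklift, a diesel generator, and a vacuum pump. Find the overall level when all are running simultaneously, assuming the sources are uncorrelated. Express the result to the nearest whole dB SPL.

Incoherent sources combine by intensity addition: L_total = 10·log₁₀(Σ 10^(L_i/10)).
Σ 10^(L/10) = 10^(92.6/10) + 10^(99.7/10) + 10^(86.4/10) = 1.159e+10.
L_total = 10·log₁₀(1.159e+10) = 100.64 dB SPL.

101 dB SPL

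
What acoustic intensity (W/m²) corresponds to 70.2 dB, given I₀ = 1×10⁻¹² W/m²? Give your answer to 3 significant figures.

1.05e-05 W/m²

I/I₀ = 10^(70.2/10) = 1.047e+07, so I = 1.047e+07 × 10⁻¹² W/m².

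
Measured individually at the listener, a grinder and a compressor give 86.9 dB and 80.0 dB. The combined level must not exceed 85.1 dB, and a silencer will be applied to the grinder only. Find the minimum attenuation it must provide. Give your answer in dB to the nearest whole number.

Everything except the grinder sums to 10^(80.0/10) = 1.000e+08 in linear terms, 80.00 dB.
The limit corresponds to 10^(85.1/10) = 3.236e+08; subtracting the fixed part leaves 2.236e+08 for the grinder, i.e. 83.49 dB.
Required insertion loss = 86.9 − 83.49 = 3.41 dB.

3 dB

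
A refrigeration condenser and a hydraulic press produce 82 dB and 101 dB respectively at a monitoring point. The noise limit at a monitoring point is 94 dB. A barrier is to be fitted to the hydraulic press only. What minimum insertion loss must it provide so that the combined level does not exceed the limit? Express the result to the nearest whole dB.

7 dB

Fixed contribution from the other source: Σ 10^(L/10) = 10^(82/10) = 1.585e+08 (82.00 dB).
The limit corresponds to 10^(94/10) = 2.512e+09; subtracting the fixed part leaves 2.353e+09 for the hydraulic press, i.e. 93.72 dB.
Required insertion loss = 101 − 93.72 = 7.28 dB.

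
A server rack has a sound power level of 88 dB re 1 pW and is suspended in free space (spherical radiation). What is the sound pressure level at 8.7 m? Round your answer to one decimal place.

58.2 dB

Free-field spherical radiation: L_p = L_w − 10·log₁₀(4π·r²), r = 8.7 m.
4π·r² = 951.1 m², 10·log₁₀ of that is 29.782 dB.
L_p = 88 − 29.782 = 58.22 dB.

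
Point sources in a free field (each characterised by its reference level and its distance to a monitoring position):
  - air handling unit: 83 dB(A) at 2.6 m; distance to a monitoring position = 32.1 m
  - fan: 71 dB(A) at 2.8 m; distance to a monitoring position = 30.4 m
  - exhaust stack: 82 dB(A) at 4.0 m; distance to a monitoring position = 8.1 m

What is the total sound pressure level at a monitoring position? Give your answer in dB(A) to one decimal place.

76.0 dB(A)

Apply inverse-square spreading to bring every level to the receiver, then sum 10^(L/10).
air handling unit: 83 − 20·log₁₀(32.1/2.6) = 83 − 21.83 = 61.17 dB(A).
fan: 71 − 20·log₁₀(30.4/2.8) = 71 − 20.71 = 50.29 dB(A).
exhaust stack: 82 − 20·log₁₀(8.1/4.0) = 82 − 6.13 = 75.87 dB(A).
Σ 10^(L/10) = 4.007e+07 → L_total = 10·log₁₀(4.007e+07) = 76.03 dB(A).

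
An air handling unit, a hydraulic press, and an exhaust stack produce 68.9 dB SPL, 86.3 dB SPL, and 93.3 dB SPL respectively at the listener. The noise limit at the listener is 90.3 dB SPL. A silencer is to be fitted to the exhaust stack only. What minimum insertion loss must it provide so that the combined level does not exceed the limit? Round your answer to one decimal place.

5.3 dB

The untreated sources together contribute 10^(68.9/10) + 10^(86.3/10) = 4.343e+08, i.e. 86.38 dB SPL.
To meet 90.3 dB SPL overall, the treated exhaust stack may contribute at most 10^(90.3/10) − 4.343e+08 = 6.372e+08, i.e. 88.04 dB SPL.
Required insertion loss = 93.3 − 88.04 = 5.26 dB.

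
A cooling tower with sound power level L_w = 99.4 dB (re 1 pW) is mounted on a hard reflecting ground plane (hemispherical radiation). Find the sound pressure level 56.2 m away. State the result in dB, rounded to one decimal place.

L_p = L_w − 10·log₁₀(2π·r²) with r = 56.2 m.
2π·r² = 1.985e+04 m², 10·log₁₀ of that is 42.977 dB.
L_p = 99.4 − 42.977 = 56.42 dB.

56.4 dB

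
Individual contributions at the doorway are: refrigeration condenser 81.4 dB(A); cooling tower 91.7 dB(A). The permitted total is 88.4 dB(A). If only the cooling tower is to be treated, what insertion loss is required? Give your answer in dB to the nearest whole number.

4 dB

Fixed contribution from the other source: Σ 10^(L/10) = 10^(81.4/10) = 1.380e+08 (81.40 dB(A)).
The limit corresponds to 10^(88.4/10) = 6.918e+08; subtracting the fixed part leaves 5.538e+08 for the cooling tower, i.e. 87.43 dB(A).
So the cooling tower must be reduced from 91.7 to 87.43 dB(A): IL = 4.27 dB.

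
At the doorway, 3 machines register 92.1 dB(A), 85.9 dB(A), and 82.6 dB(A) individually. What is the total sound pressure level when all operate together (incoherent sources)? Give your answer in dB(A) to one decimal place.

93.4 dB(A)

Incoherent sources combine by intensity addition: L_total = 10·log₁₀(Σ 10^(L_i/10)).
Σ 10^(L/10) = 10^(92.1/10) + 10^(85.9/10) + 10^(82.6/10) = 2.193e+09.
L_total = 10·log₁₀(2.193e+09) = 93.41 dB(A).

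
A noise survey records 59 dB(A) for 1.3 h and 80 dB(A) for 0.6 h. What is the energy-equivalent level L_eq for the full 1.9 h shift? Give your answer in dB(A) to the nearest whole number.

75 dB(A)

Weight each interval's intensity by its duration and average over T = 1.9 h:
Σ tᵢ·10^(Lᵢ/10) = 1.3·10^(59/10) + 0.6·10^(80/10) = 6.103e+07.
L_eq = 10·log₁₀(6.103e+07/1.9) = 75.07 dB(A).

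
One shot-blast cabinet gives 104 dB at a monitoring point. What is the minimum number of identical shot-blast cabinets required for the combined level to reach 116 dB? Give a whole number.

16

Need L₁ + 10·log₁₀ N ≥ 116, i.e. log₁₀ N ≥ 1.20.
N ≥ 10^(12.0/10) = 15.849, so N = 16.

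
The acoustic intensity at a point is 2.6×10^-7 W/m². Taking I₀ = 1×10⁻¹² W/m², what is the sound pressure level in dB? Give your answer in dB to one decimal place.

54.1 dB

L = 10·log₁₀(I/I₀) = 10·log₁₀(2.6×10^-7/10⁻¹²) = 10·log₁₀(2.6×10^5).
L = 10·(0.4150 + 5) = 54.15 dB.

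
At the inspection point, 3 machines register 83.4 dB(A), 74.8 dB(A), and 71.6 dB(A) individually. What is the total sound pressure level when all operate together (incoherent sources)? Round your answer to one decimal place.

For uncorrelated sources the intensities add, so convert each level to linear form, sum, and take 10·log₁₀ of the total.
Σ 10^(L/10) = 10^(83.4/10) + 10^(74.8/10) + 10^(71.6/10) = 2.634e+08.
L_total = 10·log₁₀(2.634e+08) = 84.21 dB(A).

84.2 dB(A)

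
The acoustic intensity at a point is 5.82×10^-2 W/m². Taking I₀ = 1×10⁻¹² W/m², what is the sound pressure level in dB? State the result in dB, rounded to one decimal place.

107.6 dB

Dividing by I₀ shifts the exponent by 12: I/I₀ = 5.82×10^10.
L = 10·(0.7649 + 10) = 107.65 dB.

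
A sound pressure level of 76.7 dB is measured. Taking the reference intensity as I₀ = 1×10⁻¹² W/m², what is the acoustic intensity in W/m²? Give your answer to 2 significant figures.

I = I₀·10^(L/10) = 10⁻¹² × 10^(76.7/10) = 10^(-4.330).

4.7e-05 W/m²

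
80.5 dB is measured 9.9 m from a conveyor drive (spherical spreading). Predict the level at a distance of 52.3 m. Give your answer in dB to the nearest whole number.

66 dB

Spherical spreading from a point source gives a 20·log₁₀(r₂/r₁) drop.
L₂ = 80.5 − 20·log₁₀(52.3/9.9) = 80.5 − 14.457 = 66.04 dB.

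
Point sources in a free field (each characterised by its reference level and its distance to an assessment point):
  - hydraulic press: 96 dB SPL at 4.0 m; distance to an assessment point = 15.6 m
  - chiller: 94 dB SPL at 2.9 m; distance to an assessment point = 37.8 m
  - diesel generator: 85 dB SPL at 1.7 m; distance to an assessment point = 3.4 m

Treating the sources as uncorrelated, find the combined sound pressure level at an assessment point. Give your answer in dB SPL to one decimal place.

Apply inverse-square spreading to bring every level to the receiver, then sum 10^(L/10).
hydraulic press: 96 − 20·log₁₀(15.6/4.0) = 96 − 11.82 = 84.18 dB SPL.
chiller: 94 − 20·log₁₀(37.8/2.9) = 94 − 22.30 = 71.70 dB SPL.
diesel generator: 85 − 20·log₁₀(3.4/1.7) = 85 − 6.02 = 78.98 dB SPL.
Σ 10^(L/10) = 3.556e+08 → L_total = 10·log₁₀(3.556e+08) = 85.51 dB SPL.

85.5 dB SPL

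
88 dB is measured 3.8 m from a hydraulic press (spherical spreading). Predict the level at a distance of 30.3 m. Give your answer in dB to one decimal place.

For a point source, L₂ = L₁ − 20·log₁₀(r₂/r₁).
L₂ = 88 − 20·log₁₀(30.3/3.8) = 88 − 18.033 = 69.97 dB.

70.0 dB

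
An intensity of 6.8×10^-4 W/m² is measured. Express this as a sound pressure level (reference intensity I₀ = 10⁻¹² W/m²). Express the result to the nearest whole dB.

88 dB

Dividing by I₀ shifts the exponent by 12: I/I₀ = 6.8×10^8.
L = 10·(0.8325 + 8) = 88.33 dB.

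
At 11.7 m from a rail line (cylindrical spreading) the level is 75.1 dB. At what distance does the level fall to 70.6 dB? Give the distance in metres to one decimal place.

Line-source spreading drops the level by 10·log₁₀(r₂/r₁); inverting, r₂/r₁ = 10^(ΔL/10).
r₂ = 11.7·10^((75.1−70.6)/10) = 11.7·10^(4.5/10) = 32.98 m.

33.0 m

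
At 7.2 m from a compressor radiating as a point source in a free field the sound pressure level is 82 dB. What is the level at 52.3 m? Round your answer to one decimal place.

64.8 dB

Point-source attenuation: ΔL = 20·log₁₀(r₂/r₁) = 20·log₁₀(52.3/7.2) = 17.223 dB.
L₂ = 82 − 20·log₁₀(52.3/7.2) = 82 − 17.223 = 64.78 dB.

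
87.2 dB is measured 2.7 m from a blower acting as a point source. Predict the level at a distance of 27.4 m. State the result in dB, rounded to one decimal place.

67.1 dB

For a point source, L₂ = L₁ − 20·log₁₀(r₂/r₁).
L₂ = 87.2 − 20·log₁₀(27.4/2.7) = 87.2 − 20.128 = 67.07 dB.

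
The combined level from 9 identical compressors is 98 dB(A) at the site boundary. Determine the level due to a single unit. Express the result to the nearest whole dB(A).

For N identical incoherent sources L_total = L₁ + 10·log₁₀ N, so L₁ = 98 − 10·log₁₀(9) = 98 − 9.542.

88 dB(A)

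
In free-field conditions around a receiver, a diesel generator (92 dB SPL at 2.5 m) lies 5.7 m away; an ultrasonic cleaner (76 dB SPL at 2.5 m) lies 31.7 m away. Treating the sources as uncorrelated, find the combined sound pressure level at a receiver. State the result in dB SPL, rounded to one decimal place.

Apply inverse-square spreading to bring every level to the receiver, then sum 10^(L/10).
diesel generator: 92 − 20·log₁₀(5.7/2.5) = 92 − 7.16 = 84.84 dB SPL.
ultrasonic cleaner: 76 − 20·log₁₀(31.7/2.5) = 76 − 22.06 = 53.94 dB SPL.
Σ 10^(L/10) = 3.051e+08 → L_total = 10·log₁₀(3.051e+08) = 84.84 dB SPL.

84.8 dB SPL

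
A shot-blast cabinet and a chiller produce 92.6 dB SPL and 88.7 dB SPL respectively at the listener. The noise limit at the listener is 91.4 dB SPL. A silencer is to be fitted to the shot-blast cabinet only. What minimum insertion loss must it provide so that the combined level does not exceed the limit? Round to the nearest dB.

5 dB

Everything except the shot-blast cabinet sums to 10^(88.7/10) = 7.413e+08 in linear terms, 88.70 dB SPL.
The limit corresponds to 10^(91.4/10) = 1.380e+09; subtracting the fixed part leaves 6.391e+08 for the shot-blast cabinet, i.e. 88.06 dB SPL.
So the shot-blast cabinet must be reduced from 92.6 to 88.06 dB SPL: IL = 4.54 dB.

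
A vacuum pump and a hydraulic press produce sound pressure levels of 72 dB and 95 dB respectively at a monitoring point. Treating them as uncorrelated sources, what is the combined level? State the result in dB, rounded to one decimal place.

95.0 dB

For uncorrelated sources the intensities add, so convert each level to linear form, sum, and take 10·log₁₀ of the total.
Σ 10^(L/10) = 10^(72/10) + 10^(95/10) = 3.178e+09.
L_total = 10·log₁₀(3.178e+09) = 95.02 dB.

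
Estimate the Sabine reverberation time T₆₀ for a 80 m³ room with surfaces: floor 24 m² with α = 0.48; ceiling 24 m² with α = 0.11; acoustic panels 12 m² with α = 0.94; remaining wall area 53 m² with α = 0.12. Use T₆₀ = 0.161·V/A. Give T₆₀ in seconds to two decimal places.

0.41 s

A = Σ Sᵢαᵢ = 24·0.48 + 24·0.11 + 12·0.94 + 53·0.12 = 31.80 m².
T₆₀ = 0.161 × 80 / 31.80 = 0.405 s.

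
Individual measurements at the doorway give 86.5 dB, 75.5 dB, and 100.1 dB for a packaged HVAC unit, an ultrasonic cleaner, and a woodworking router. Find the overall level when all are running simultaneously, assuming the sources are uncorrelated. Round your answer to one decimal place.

100.3 dB

For uncorrelated sources the intensities add, so convert each level to linear form, sum, and take 10·log₁₀ of the total.
Σ 10^(L/10) = 10^(86.5/10) + 10^(75.5/10) + 10^(100.1/10) = 1.072e+10.
L_total = 10·log₁₀(1.072e+10) = 100.30 dB.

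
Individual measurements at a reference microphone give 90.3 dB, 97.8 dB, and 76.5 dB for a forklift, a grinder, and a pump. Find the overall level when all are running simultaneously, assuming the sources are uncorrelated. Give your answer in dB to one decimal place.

98.5 dB

For uncorrelated sources the intensities add, so convert each level to linear form, sum, and take 10·log₁₀ of the total.
Σ 10^(L/10) = 10^(90.3/10) + 10^(97.8/10) + 10^(76.5/10) = 7.142e+09.
L_total = 10·log₁₀(7.142e+09) = 98.54 dB.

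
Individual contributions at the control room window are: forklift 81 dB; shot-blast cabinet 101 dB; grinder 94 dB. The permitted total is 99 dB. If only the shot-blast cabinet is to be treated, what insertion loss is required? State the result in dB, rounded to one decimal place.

Everything except the shot-blast cabinet sums to 10^(81/10) + 10^(94/10) = 2.638e+09 in linear terms, 94.21 dB.
The limit corresponds to 10^(99/10) = 7.943e+09; subtracting the fixed part leaves 5.306e+09 for the shot-blast cabinet, i.e. 97.25 dB.
Required insertion loss = 101 − 97.25 = 3.75 dB.

3.8 dB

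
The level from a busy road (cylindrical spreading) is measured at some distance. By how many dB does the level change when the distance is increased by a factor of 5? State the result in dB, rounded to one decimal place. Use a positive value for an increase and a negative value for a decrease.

-7.0 dB

Line-source spreading: ΔL = −10·log₁₀(r₂/r₁).
ΔL = −10·log₁₀(5) = -6.99 dB.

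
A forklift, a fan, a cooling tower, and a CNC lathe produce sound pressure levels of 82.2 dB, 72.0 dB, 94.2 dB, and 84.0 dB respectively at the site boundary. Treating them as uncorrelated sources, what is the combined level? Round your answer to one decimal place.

94.9 dB

Incoherent sources combine by intensity addition: L_total = 10·log₁₀(Σ 10^(L_i/10)).
Σ 10^(L/10) = 10^(82.2/10) + 10^(72.0/10) + 10^(94.2/10) + 10^(84.0/10) = 3.063e+09.
L_total = 10·log₁₀(3.063e+09) = 94.86 dB.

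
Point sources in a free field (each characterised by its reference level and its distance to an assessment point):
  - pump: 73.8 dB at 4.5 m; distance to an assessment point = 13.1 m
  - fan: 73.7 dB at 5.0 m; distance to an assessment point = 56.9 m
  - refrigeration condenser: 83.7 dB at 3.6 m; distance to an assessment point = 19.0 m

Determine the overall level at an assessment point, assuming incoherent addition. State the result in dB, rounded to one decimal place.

Apply inverse-square spreading to bring every level to the receiver, then sum 10^(L/10).
pump: 73.8 − 20·log₁₀(13.1/4.5) = 73.8 − 9.28 = 64.52 dB.
fan: 73.7 − 20·log₁₀(56.9/5.0) = 73.7 − 21.12 = 52.58 dB.
refrigeration condenser: 83.7 − 20·log₁₀(19.0/3.6) = 83.7 − 14.45 = 69.25 dB.
Σ 10^(L/10) = 1.143e+07 → L_total = 10·log₁₀(1.143e+07) = 70.58 dB.

70.6 dB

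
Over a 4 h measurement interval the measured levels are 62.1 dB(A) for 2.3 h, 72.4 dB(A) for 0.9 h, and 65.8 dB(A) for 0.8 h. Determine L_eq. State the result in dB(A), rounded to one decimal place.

67.5 dB(A)

Weight each interval's intensity by its duration and average over T = 4 h:
Σ tᵢ·10^(Lᵢ/10) = 2.3·10^(62.1/10) + 0.9·10^(72.4/10) + 0.8·10^(65.8/10) = 2.241e+07.
L_eq = 10·log₁₀(2.241e+07/4) = 67.48 dB(A).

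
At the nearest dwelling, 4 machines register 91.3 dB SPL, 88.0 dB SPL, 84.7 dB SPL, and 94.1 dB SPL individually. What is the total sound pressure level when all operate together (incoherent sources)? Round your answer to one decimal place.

For uncorrelated sources the intensities add, so convert each level to linear form, sum, and take 10·log₁₀ of the total.
Σ 10^(L/10) = 10^(91.3/10) + 10^(88.0/10) + 10^(84.7/10) + 10^(94.1/10) = 4.845e+09.
L_total = 10·log₁₀(4.845e+09) = 96.85 dB SPL.

96.9 dB SPL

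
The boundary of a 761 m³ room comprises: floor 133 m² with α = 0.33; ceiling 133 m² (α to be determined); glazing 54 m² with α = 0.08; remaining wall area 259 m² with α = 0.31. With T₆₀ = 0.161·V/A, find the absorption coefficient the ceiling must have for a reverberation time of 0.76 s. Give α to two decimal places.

0.25

From T₆₀ = 0.161·V/A, the target T₆₀ = 0.76 s needs A = 0.161·761/0.76 = 161.21 m².
Absorption from the other surfaces = 133·0.33 + 54·0.08 + 259·0.31 = 128.50 m², so the ceiling must supply 32.71 m² over 133 m².
α = 32.71/133 = 0.246.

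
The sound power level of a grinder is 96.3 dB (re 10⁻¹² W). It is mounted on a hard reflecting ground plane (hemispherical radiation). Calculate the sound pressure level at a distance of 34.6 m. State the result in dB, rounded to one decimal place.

57.5 dB

Free-field hemispherical radiation: L_p = L_w − 10·log₁₀(2π·r²), r = 34.6 m.
2π·r² = 7522 m², 10·log₁₀ of that is 38.763 dB.
L_p = 96.3 − 38.763 = 57.54 dB.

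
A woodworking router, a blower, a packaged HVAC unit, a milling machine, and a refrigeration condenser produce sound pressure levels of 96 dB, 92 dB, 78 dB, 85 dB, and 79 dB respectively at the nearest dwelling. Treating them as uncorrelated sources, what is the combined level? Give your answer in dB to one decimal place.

Incoherent sources combine by intensity addition: L_total = 10·log₁₀(Σ 10^(L_i/10)).
Σ 10^(L/10) = 10^(96/10) + 10^(92/10) + 10^(78/10) + 10^(85/10) + 10^(79/10) = 6.025e+09.
L_total = 10·log₁₀(6.025e+09) = 97.80 dB.

97.8 dB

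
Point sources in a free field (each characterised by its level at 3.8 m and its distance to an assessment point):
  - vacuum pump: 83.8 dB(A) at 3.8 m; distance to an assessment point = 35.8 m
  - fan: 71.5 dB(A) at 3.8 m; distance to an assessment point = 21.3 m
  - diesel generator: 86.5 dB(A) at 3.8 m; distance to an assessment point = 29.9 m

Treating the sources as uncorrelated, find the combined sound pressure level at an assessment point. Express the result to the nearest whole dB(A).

Propagate each source to the receiver with L = L_ref − 20·log₁₀(r/r_ref), then add intensities.
vacuum pump: 83.8 − 20·log₁₀(35.8/3.8) = 83.8 − 19.48 = 64.32 dB(A).
fan: 71.5 − 20·log₁₀(21.3/3.8) = 71.5 − 14.97 = 56.53 dB(A).
diesel generator: 86.5 − 20·log₁₀(29.9/3.8) = 86.5 − 17.92 = 68.58 dB(A).
Σ 10^(L/10) = 1.037e+07 → L_total = 10·log₁₀(1.037e+07) = 70.16 dB(A).

70 dB(A)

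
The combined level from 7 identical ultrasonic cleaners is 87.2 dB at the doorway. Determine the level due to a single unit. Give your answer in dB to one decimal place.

78.7 dB

For N identical incoherent sources L_total = L₁ + 10·log₁₀ N, so L₁ = 87.2 − 10·log₁₀(7) = 87.2 − 8.451.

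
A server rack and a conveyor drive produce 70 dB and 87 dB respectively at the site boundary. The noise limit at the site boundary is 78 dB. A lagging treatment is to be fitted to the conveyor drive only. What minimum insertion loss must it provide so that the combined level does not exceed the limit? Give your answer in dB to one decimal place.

Everything except the conveyor drive sums to 10^(70/10) = 1.000e+07 in linear terms, 70.00 dB.
To meet 78 dB overall, the treated conveyor drive may contribute at most 10^(78/10) − 1.000e+07 = 5.310e+07, i.e. 77.25 dB.
So the conveyor drive must be reduced from 87 to 77.25 dB: IL = 9.75 dB.

9.7 dB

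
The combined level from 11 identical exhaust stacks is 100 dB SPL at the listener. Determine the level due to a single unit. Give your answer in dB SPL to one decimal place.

89.6 dB SPL

For N identical incoherent sources L_total = L₁ + 10·log₁₀ N, so L₁ = 100 − 10·log₁₀(11) = 100 − 10.414.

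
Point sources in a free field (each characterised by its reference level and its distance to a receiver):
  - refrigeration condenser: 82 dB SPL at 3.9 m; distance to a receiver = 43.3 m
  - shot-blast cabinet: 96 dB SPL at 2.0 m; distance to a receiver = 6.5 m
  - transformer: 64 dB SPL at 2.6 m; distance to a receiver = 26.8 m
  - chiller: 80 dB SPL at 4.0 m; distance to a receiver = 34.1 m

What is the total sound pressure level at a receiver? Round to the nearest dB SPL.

Propagate each source to the receiver with L = L_ref − 20·log₁₀(r/r_ref), then add intensities.
refrigeration condenser: 82 − 20·log₁₀(43.3/3.9) = 82 − 20.91 = 61.09 dB SPL.
shot-blast cabinet: 96 − 20·log₁₀(6.5/2.0) = 96 − 10.24 = 85.76 dB SPL.
transformer: 64 − 20·log₁₀(26.8/2.6) = 64 − 20.26 = 43.74 dB SPL.
chiller: 80 − 20·log₁₀(34.1/4.0) = 80 − 18.61 = 61.39 dB SPL.
Σ 10^(L/10) = 3.796e+08 → L_total = 10·log₁₀(3.796e+08) = 85.79 dB SPL.

86 dB SPL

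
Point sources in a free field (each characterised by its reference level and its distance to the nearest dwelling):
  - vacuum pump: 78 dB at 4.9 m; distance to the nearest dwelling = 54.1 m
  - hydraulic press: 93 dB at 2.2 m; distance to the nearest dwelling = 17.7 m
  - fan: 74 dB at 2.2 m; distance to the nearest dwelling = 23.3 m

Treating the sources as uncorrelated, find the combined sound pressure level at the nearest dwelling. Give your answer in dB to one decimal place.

First find each source's level at the receiver (point-source: −20·log₁₀(r/r_ref)), then combine on an intensity basis.
vacuum pump: 78 − 20·log₁₀(54.1/4.9) = 78 − 20.86 = 57.14 dB.
hydraulic press: 93 − 20·log₁₀(17.7/2.2) = 93 − 18.11 = 74.89 dB.
fan: 74 − 20·log₁₀(23.3/2.2) = 74 − 20.50 = 53.50 dB.
Σ 10^(L/10) = 3.157e+07 → L_total = 10·log₁₀(3.157e+07) = 74.99 dB.

75.0 dB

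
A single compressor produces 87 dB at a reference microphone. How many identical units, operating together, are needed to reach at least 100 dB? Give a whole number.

20

The shortfall is 100 − 87 = 13.0 dB, and N units add 10·log₁₀ N, so need 10·log₁₀ N ≥ 13.0.
N ≥ 10^(13.0/10) = 19.953, so N = 20.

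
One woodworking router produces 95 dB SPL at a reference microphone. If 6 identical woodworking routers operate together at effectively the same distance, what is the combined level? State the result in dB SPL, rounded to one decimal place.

With 6 equal, uncorrelated contributions the intensity is 6× that of one unit, giving a rise of 10·log₁₀ 6.
L_total = 95 + 10·log₁₀(6) = 95 + 7.782 = 102.78 dB SPL.

102.8 dB SPL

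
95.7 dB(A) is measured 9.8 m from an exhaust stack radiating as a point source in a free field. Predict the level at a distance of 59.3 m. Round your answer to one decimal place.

For a point source, L₂ = L₁ − 20·log₁₀(r₂/r₁).
L₂ = 95.7 − 20·log₁₀(59.3/9.8) = 95.7 − 15.637 = 80.06 dB(A).

80.1 dB(A)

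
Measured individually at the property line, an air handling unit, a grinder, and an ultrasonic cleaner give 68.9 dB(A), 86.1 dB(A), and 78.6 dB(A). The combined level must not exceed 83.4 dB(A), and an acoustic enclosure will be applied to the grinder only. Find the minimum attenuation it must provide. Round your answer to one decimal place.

4.7 dB

Fixed contribution from the other sources: Σ 10^(L/10) = 10^(68.9/10) + 10^(78.6/10) = 8.021e+07 (79.04 dB(A)).
The limit corresponds to 10^(83.4/10) = 2.188e+08; subtracting the fixed part leaves 1.386e+08 for the grinder, i.e. 81.42 dB(A).
So the grinder must be reduced from 86.1 to 81.42 dB(A): IL = 4.68 dB.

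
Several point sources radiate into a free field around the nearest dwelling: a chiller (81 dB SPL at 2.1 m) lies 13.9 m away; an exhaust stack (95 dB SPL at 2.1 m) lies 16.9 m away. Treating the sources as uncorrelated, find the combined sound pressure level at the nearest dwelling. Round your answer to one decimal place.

Propagate each source to the receiver with L = L_ref − 20·log₁₀(r/r_ref), then add intensities.
chiller: 81 − 20·log₁₀(13.9/2.1) = 81 − 16.42 = 64.58 dB SPL.
exhaust stack: 95 − 20·log₁₀(16.9/2.1) = 95 − 18.11 = 76.89 dB SPL.
Σ 10^(L/10) = 5.170e+07 → L_total = 10·log₁₀(5.170e+07) = 77.13 dB SPL.

77.1 dB SPL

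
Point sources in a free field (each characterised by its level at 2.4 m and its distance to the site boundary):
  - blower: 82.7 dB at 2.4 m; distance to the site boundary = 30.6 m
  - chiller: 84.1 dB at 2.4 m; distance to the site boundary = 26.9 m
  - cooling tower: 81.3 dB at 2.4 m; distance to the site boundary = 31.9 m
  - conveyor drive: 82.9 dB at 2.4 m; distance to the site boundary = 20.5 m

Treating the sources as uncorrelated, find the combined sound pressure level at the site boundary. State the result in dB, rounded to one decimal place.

Propagate each source to the receiver with L = L_ref − 20·log₁₀(r/r_ref), then add intensities.
blower: 82.7 − 20·log₁₀(30.6/2.4) = 82.7 − 22.11 = 60.59 dB.
chiller: 84.1 − 20·log₁₀(26.9/2.4) = 84.1 − 20.99 = 63.11 dB.
cooling tower: 81.3 − 20·log₁₀(31.9/2.4) = 81.3 − 22.47 = 58.83 dB.
conveyor drive: 82.9 − 20·log₁₀(20.5/2.4) = 82.9 − 18.63 = 64.27 dB.
Σ 10^(L/10) = 6.628e+06 → L_total = 10·log₁₀(6.628e+06) = 68.21 dB.

68.2 dB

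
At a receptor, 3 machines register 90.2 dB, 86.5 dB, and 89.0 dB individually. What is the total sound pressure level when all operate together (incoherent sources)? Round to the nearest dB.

Incoherent sources combine by intensity addition: L_total = 10·log₁₀(Σ 10^(L_i/10)).
Σ 10^(L/10) = 10^(90.2/10) + 10^(86.5/10) + 10^(89.0/10) = 2.288e+09.
L_total = 10·log₁₀(2.288e+09) = 93.59 dB.

94 dB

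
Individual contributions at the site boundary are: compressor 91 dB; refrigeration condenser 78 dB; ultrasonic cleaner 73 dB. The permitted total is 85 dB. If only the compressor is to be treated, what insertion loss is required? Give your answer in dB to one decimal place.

7.3 dB

The untreated sources together contribute 10^(78/10) + 10^(73/10) = 8.305e+07, i.e. 79.19 dB.
The limit corresponds to 10^(85/10) = 3.162e+08; subtracting the fixed part leaves 2.332e+08 for the compressor, i.e. 83.68 dB.
Required insertion loss = 91 − 83.68 = 7.32 dB.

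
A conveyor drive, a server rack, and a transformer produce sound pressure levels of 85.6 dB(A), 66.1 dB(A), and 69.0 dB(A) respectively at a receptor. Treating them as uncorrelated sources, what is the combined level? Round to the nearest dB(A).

86 dB(A)

Incoherent sources combine by intensity addition: L_total = 10·log₁₀(Σ 10^(L_i/10)).
Σ 10^(L/10) = 10^(85.6/10) + 10^(66.1/10) + 10^(69.0/10) = 3.751e+08.
L_total = 10·log₁₀(3.751e+08) = 85.74 dB(A).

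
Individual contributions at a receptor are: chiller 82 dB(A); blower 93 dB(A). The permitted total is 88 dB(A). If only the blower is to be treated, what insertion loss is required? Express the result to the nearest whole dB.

6 dB

Fixed contribution from the other source: Σ 10^(L/10) = 10^(82/10) = 1.585e+08 (82.00 dB(A)).
To meet 88 dB(A) overall, the treated blower may contribute at most 10^(88/10) − 1.585e+08 = 4.725e+08, i.e. 86.74 dB(A).
So the blower must be reduced from 93 to 86.74 dB(A): IL = 6.26 dB.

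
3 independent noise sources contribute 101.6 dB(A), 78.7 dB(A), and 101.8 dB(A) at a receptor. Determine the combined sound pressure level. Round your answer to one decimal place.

For uncorrelated sources the intensities add, so convert each level to linear form, sum, and take 10·log₁₀ of the total.
Σ 10^(L/10) = 10^(101.6/10) + 10^(78.7/10) + 10^(101.8/10) = 2.966e+10.
L_total = 10·log₁₀(2.966e+10) = 104.72 dB(A).

104.7 dB(A)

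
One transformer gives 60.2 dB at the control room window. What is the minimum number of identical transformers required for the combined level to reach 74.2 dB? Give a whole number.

26

The shortfall is 74.2 − 60.2 = 14.0 dB, and N units add 10·log₁₀ N, so need 10·log₁₀ N ≥ 14.0.
N ≥ 10^(14.0/10) = 25.119, so N = 26.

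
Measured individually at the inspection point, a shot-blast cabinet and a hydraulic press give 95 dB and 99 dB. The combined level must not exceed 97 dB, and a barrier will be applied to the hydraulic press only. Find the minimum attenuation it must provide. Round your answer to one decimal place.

6.3 dB

The untreated sources together contribute 10^(95/10) = 3.162e+09, i.e. 95.00 dB.
To meet 97 dB overall, the treated hydraulic press may contribute at most 10^(97/10) − 3.162e+09 = 1.850e+09, i.e. 92.67 dB.
So the hydraulic press must be reduced from 99 to 92.67 dB: IL = 6.33 dB.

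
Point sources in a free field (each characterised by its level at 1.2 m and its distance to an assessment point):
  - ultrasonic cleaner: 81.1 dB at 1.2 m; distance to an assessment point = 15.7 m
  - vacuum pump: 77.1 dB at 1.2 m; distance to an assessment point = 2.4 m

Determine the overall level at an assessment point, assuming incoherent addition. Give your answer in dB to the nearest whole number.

71 dB

Propagate each source to the receiver with L = L_ref − 20·log₁₀(r/r_ref), then add intensities.
ultrasonic cleaner: 81.1 − 20·log₁₀(15.7/1.2) = 81.1 − 22.33 = 58.77 dB.
vacuum pump: 77.1 − 20·log₁₀(2.4/1.2) = 77.1 − 6.02 = 71.08 dB.
Σ 10^(L/10) = 1.357e+07 → L_total = 10·log₁₀(1.357e+07) = 71.33 dB.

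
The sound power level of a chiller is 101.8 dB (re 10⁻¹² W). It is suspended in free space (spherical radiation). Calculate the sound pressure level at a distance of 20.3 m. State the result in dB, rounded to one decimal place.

64.7 dB

The power spreads over a sphere of area 4π·r², so L_p = L_w − 10·log₁₀(4π·r²).
4π·r² = 5178 m², 10·log₁₀ of that is 37.142 dB.
L_p = 101.8 − 37.142 = 64.66 dB.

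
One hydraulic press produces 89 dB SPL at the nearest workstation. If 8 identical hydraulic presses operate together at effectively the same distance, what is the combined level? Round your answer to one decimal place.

N identical incoherent sources raise the level by 10·log₁₀ N.
L_total = 89 + 10·log₁₀(8) = 89 + 9.031 = 98.03 dB SPL.

98.0 dB SPL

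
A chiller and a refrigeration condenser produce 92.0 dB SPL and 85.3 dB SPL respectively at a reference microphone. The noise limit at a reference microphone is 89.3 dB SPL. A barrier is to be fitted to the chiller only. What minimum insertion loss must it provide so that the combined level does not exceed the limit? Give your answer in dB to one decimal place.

4.9 dB

Everything except the chiller sums to 10^(85.3/10) = 3.388e+08 in linear terms, 85.30 dB SPL.
The limit corresponds to 10^(89.3/10) = 8.511e+08; subtracting the fixed part leaves 5.123e+08 for the chiller, i.e. 87.10 dB SPL.
So the chiller must be reduced from 92.0 to 87.10 dB SPL: IL = 4.90 dB.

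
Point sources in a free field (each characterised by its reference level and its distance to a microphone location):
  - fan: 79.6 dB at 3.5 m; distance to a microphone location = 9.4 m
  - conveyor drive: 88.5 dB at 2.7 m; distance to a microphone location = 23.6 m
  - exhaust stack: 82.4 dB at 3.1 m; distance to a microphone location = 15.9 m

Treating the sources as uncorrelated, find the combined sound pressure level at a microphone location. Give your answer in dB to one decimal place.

74.6 dB

Apply inverse-square spreading to bring every level to the receiver, then sum 10^(L/10).
fan: 79.6 − 20·log₁₀(9.4/3.5) = 79.6 − 8.58 = 71.02 dB.
conveyor drive: 88.5 − 20·log₁₀(23.6/2.7) = 88.5 − 18.83 = 69.67 dB.
exhaust stack: 82.4 − 20·log₁₀(15.9/3.1) = 82.4 − 14.20 = 68.20 dB.
Σ 10^(L/10) = 2.852e+07 → L_total = 10·log₁₀(2.852e+07) = 74.55 dB.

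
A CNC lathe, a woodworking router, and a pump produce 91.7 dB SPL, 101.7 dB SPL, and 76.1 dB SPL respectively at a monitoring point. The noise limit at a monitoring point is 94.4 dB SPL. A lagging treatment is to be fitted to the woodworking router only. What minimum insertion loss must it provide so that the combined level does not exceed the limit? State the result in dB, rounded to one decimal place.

The untreated sources together contribute 10^(91.7/10) + 10^(76.1/10) = 1.520e+09, i.e. 91.82 dB SPL.
To meet 94.4 dB SPL overall, the treated woodworking router may contribute at most 10^(94.4/10) − 1.520e+09 = 1.234e+09, i.e. 90.91 dB SPL.
Required insertion loss = 101.7 − 90.91 = 10.79 dB.

10.8 dB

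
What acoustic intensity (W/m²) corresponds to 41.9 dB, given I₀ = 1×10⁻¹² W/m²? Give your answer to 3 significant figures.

1.55e-08 W/m²

I = I₀·10^(L/10) = 10⁻¹² × 10^(41.9/10) = 10^(-7.810).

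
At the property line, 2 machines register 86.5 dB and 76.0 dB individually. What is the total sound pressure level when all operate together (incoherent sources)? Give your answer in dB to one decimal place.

For uncorrelated sources the intensities add, so convert each level to linear form, sum, and take 10·log₁₀ of the total.
Σ 10^(L/10) = 10^(86.5/10) + 10^(76.0/10) = 4.865e+08.
L_total = 10·log₁₀(4.865e+08) = 86.87 dB.

86.9 dB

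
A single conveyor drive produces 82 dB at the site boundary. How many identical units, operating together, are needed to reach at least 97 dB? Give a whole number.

32

The shortfall is 97 − 82 = 15.0 dB, and N units add 10·log₁₀ N, so need 10·log₁₀ N ≥ 15.0.
N ≥ 10^(15.0/10) = 31.623, so N = 32.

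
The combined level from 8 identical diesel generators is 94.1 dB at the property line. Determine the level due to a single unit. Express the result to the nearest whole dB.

For N identical incoherent sources L_total = L₁ + 10·log₁₀ N, so L₁ = 94.1 − 10·log₁₀(8) = 94.1 − 9.031.

85 dB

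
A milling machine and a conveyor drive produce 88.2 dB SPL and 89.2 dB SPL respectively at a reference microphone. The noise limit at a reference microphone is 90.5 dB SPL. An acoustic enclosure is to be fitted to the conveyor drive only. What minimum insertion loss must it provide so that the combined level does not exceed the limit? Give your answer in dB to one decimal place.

2.6 dB

Everything except the conveyor drive sums to 10^(88.2/10) = 6.607e+08 in linear terms, 88.20 dB SPL.
The limit corresponds to 10^(90.5/10) = 1.122e+09; subtracting the fixed part leaves 4.613e+08 for the conveyor drive, i.e. 86.64 dB SPL.
Required insertion loss = 89.2 − 86.64 = 2.56 dB.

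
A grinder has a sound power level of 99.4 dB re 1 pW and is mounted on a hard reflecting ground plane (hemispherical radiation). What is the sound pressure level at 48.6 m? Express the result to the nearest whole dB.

58 dB

Free-field hemispherical radiation: L_p = L_w − 10·log₁₀(2π·r²), r = 48.6 m.
2π·r² = 1.484e+04 m², 10·log₁₀ of that is 41.715 dB.
L_p = 99.4 − 41.715 = 57.69 dB.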